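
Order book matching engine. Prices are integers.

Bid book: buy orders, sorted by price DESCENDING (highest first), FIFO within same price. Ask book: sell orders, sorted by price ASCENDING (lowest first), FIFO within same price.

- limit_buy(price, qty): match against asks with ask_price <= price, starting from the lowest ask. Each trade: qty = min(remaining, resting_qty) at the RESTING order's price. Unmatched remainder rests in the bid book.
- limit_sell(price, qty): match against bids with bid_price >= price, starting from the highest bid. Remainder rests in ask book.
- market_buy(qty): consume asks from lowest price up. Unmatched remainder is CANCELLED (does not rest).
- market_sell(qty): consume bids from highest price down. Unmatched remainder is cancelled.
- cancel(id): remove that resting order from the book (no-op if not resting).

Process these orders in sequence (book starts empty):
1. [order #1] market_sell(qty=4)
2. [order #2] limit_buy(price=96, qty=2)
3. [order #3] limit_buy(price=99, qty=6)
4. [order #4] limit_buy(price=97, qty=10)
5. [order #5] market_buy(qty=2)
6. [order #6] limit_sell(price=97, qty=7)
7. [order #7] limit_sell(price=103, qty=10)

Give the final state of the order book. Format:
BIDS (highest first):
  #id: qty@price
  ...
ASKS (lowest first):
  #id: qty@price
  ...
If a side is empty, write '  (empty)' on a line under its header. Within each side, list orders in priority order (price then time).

Answer: BIDS (highest first):
  #4: 9@97
  #2: 2@96
ASKS (lowest first):
  #7: 10@103

Derivation:
After op 1 [order #1] market_sell(qty=4): fills=none; bids=[-] asks=[-]
After op 2 [order #2] limit_buy(price=96, qty=2): fills=none; bids=[#2:2@96] asks=[-]
After op 3 [order #3] limit_buy(price=99, qty=6): fills=none; bids=[#3:6@99 #2:2@96] asks=[-]
After op 4 [order #4] limit_buy(price=97, qty=10): fills=none; bids=[#3:6@99 #4:10@97 #2:2@96] asks=[-]
After op 5 [order #5] market_buy(qty=2): fills=none; bids=[#3:6@99 #4:10@97 #2:2@96] asks=[-]
After op 6 [order #6] limit_sell(price=97, qty=7): fills=#3x#6:6@99 #4x#6:1@97; bids=[#4:9@97 #2:2@96] asks=[-]
After op 7 [order #7] limit_sell(price=103, qty=10): fills=none; bids=[#4:9@97 #2:2@96] asks=[#7:10@103]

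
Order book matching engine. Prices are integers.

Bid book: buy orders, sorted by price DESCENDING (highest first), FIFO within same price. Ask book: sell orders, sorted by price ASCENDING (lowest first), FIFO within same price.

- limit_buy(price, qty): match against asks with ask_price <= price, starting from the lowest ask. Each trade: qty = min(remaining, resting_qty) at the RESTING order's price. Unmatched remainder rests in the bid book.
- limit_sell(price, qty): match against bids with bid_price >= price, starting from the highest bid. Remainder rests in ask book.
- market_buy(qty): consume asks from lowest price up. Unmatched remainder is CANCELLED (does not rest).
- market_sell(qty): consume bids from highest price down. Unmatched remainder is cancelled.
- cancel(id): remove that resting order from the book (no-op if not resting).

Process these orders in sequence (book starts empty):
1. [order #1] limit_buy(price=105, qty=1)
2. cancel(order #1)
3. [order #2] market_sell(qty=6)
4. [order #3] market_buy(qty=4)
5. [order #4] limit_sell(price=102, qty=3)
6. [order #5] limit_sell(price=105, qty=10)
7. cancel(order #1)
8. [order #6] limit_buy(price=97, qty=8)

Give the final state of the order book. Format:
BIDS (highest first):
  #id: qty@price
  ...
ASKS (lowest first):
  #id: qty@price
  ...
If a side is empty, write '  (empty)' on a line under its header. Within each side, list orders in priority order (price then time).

Answer: BIDS (highest first):
  #6: 8@97
ASKS (lowest first):
  #4: 3@102
  #5: 10@105

Derivation:
After op 1 [order #1] limit_buy(price=105, qty=1): fills=none; bids=[#1:1@105] asks=[-]
After op 2 cancel(order #1): fills=none; bids=[-] asks=[-]
After op 3 [order #2] market_sell(qty=6): fills=none; bids=[-] asks=[-]
After op 4 [order #3] market_buy(qty=4): fills=none; bids=[-] asks=[-]
After op 5 [order #4] limit_sell(price=102, qty=3): fills=none; bids=[-] asks=[#4:3@102]
After op 6 [order #5] limit_sell(price=105, qty=10): fills=none; bids=[-] asks=[#4:3@102 #5:10@105]
After op 7 cancel(order #1): fills=none; bids=[-] asks=[#4:3@102 #5:10@105]
After op 8 [order #6] limit_buy(price=97, qty=8): fills=none; bids=[#6:8@97] asks=[#4:3@102 #5:10@105]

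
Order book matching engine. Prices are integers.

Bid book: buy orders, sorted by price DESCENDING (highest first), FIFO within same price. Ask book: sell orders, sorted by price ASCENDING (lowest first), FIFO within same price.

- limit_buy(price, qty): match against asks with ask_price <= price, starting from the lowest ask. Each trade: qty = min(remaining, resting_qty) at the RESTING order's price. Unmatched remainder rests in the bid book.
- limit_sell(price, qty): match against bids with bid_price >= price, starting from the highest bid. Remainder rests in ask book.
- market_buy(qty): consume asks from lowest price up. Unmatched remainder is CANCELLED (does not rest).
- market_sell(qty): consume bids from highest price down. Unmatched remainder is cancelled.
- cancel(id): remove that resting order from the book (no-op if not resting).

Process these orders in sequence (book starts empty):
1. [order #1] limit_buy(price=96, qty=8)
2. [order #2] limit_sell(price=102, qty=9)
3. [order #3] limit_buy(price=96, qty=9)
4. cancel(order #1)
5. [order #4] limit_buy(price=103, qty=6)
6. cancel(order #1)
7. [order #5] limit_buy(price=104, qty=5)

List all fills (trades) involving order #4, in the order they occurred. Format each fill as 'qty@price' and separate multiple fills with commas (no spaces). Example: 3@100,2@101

After op 1 [order #1] limit_buy(price=96, qty=8): fills=none; bids=[#1:8@96] asks=[-]
After op 2 [order #2] limit_sell(price=102, qty=9): fills=none; bids=[#1:8@96] asks=[#2:9@102]
After op 3 [order #3] limit_buy(price=96, qty=9): fills=none; bids=[#1:8@96 #3:9@96] asks=[#2:9@102]
After op 4 cancel(order #1): fills=none; bids=[#3:9@96] asks=[#2:9@102]
After op 5 [order #4] limit_buy(price=103, qty=6): fills=#4x#2:6@102; bids=[#3:9@96] asks=[#2:3@102]
After op 6 cancel(order #1): fills=none; bids=[#3:9@96] asks=[#2:3@102]
After op 7 [order #5] limit_buy(price=104, qty=5): fills=#5x#2:3@102; bids=[#5:2@104 #3:9@96] asks=[-]

Answer: 6@102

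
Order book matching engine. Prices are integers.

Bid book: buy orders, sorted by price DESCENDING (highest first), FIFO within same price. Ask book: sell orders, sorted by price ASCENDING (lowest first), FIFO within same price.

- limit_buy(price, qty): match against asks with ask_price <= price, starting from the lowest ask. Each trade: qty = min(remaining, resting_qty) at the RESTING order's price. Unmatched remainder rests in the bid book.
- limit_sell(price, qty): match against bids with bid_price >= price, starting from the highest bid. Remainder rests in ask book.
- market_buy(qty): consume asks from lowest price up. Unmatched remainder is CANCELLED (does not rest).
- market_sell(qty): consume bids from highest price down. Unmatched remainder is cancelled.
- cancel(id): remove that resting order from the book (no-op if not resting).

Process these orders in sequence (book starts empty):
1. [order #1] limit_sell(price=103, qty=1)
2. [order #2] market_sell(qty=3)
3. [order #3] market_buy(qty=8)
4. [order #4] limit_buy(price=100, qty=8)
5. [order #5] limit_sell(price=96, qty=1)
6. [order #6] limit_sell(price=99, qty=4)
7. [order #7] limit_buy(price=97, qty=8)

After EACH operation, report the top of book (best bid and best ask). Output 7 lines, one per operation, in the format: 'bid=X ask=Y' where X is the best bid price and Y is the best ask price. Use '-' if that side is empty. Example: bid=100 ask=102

After op 1 [order #1] limit_sell(price=103, qty=1): fills=none; bids=[-] asks=[#1:1@103]
After op 2 [order #2] market_sell(qty=3): fills=none; bids=[-] asks=[#1:1@103]
After op 3 [order #3] market_buy(qty=8): fills=#3x#1:1@103; bids=[-] asks=[-]
After op 4 [order #4] limit_buy(price=100, qty=8): fills=none; bids=[#4:8@100] asks=[-]
After op 5 [order #5] limit_sell(price=96, qty=1): fills=#4x#5:1@100; bids=[#4:7@100] asks=[-]
After op 6 [order #6] limit_sell(price=99, qty=4): fills=#4x#6:4@100; bids=[#4:3@100] asks=[-]
After op 7 [order #7] limit_buy(price=97, qty=8): fills=none; bids=[#4:3@100 #7:8@97] asks=[-]

Answer: bid=- ask=103
bid=- ask=103
bid=- ask=-
bid=100 ask=-
bid=100 ask=-
bid=100 ask=-
bid=100 ask=-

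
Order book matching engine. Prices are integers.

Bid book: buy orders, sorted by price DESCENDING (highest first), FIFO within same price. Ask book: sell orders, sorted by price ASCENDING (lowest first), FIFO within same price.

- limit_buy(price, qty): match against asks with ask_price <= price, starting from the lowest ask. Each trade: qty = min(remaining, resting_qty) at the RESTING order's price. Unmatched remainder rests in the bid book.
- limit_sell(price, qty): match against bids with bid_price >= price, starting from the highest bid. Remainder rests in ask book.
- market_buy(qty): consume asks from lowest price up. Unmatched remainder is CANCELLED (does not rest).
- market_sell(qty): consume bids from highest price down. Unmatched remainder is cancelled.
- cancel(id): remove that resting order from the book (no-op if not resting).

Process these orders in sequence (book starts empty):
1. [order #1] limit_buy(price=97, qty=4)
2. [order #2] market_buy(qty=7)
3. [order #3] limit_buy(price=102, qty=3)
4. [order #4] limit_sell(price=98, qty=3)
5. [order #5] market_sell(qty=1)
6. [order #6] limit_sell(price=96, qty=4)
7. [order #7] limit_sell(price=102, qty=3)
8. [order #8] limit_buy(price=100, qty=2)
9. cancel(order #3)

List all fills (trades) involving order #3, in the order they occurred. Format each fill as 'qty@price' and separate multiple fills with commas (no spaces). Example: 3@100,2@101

After op 1 [order #1] limit_buy(price=97, qty=4): fills=none; bids=[#1:4@97] asks=[-]
After op 2 [order #2] market_buy(qty=7): fills=none; bids=[#1:4@97] asks=[-]
After op 3 [order #3] limit_buy(price=102, qty=3): fills=none; bids=[#3:3@102 #1:4@97] asks=[-]
After op 4 [order #4] limit_sell(price=98, qty=3): fills=#3x#4:3@102; bids=[#1:4@97] asks=[-]
After op 5 [order #5] market_sell(qty=1): fills=#1x#5:1@97; bids=[#1:3@97] asks=[-]
After op 6 [order #6] limit_sell(price=96, qty=4): fills=#1x#6:3@97; bids=[-] asks=[#6:1@96]
After op 7 [order #7] limit_sell(price=102, qty=3): fills=none; bids=[-] asks=[#6:1@96 #7:3@102]
After op 8 [order #8] limit_buy(price=100, qty=2): fills=#8x#6:1@96; bids=[#8:1@100] asks=[#7:3@102]
After op 9 cancel(order #3): fills=none; bids=[#8:1@100] asks=[#7:3@102]

Answer: 3@102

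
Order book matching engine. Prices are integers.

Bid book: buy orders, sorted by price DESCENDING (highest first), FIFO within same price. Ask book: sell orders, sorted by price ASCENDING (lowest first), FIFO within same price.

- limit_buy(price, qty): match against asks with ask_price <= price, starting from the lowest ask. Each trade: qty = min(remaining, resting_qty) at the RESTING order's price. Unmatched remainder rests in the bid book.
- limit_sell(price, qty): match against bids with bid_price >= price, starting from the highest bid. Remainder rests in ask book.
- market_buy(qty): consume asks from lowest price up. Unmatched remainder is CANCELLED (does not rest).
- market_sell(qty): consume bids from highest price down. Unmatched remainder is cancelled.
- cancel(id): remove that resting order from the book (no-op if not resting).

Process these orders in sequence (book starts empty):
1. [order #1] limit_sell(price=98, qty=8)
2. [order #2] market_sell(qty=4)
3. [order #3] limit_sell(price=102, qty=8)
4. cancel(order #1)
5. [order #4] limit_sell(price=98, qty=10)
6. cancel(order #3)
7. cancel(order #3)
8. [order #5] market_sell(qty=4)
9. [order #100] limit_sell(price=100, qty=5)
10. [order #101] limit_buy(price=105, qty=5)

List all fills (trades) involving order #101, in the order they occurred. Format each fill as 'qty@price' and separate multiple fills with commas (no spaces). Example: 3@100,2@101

After op 1 [order #1] limit_sell(price=98, qty=8): fills=none; bids=[-] asks=[#1:8@98]
After op 2 [order #2] market_sell(qty=4): fills=none; bids=[-] asks=[#1:8@98]
After op 3 [order #3] limit_sell(price=102, qty=8): fills=none; bids=[-] asks=[#1:8@98 #3:8@102]
After op 4 cancel(order #1): fills=none; bids=[-] asks=[#3:8@102]
After op 5 [order #4] limit_sell(price=98, qty=10): fills=none; bids=[-] asks=[#4:10@98 #3:8@102]
After op 6 cancel(order #3): fills=none; bids=[-] asks=[#4:10@98]
After op 7 cancel(order #3): fills=none; bids=[-] asks=[#4:10@98]
After op 8 [order #5] market_sell(qty=4): fills=none; bids=[-] asks=[#4:10@98]
After op 9 [order #100] limit_sell(price=100, qty=5): fills=none; bids=[-] asks=[#4:10@98 #100:5@100]
After op 10 [order #101] limit_buy(price=105, qty=5): fills=#101x#4:5@98; bids=[-] asks=[#4:5@98 #100:5@100]

Answer: 5@98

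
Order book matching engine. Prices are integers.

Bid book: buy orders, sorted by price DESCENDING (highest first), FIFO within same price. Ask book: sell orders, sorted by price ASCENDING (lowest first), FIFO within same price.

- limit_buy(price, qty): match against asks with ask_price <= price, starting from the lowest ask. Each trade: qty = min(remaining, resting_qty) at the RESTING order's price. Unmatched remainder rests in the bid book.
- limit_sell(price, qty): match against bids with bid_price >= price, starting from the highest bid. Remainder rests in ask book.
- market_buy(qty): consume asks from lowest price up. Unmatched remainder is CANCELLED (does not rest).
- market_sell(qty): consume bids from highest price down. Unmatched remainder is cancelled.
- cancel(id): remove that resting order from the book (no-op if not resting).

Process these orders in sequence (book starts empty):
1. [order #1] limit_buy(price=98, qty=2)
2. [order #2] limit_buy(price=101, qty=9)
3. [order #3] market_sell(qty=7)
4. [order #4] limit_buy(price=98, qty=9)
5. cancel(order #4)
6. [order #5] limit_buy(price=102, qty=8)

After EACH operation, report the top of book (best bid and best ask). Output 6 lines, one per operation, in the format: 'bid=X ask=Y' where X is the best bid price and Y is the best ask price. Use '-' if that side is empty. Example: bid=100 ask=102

After op 1 [order #1] limit_buy(price=98, qty=2): fills=none; bids=[#1:2@98] asks=[-]
After op 2 [order #2] limit_buy(price=101, qty=9): fills=none; bids=[#2:9@101 #1:2@98] asks=[-]
After op 3 [order #3] market_sell(qty=7): fills=#2x#3:7@101; bids=[#2:2@101 #1:2@98] asks=[-]
After op 4 [order #4] limit_buy(price=98, qty=9): fills=none; bids=[#2:2@101 #1:2@98 #4:9@98] asks=[-]
After op 5 cancel(order #4): fills=none; bids=[#2:2@101 #1:2@98] asks=[-]
After op 6 [order #5] limit_buy(price=102, qty=8): fills=none; bids=[#5:8@102 #2:2@101 #1:2@98] asks=[-]

Answer: bid=98 ask=-
bid=101 ask=-
bid=101 ask=-
bid=101 ask=-
bid=101 ask=-
bid=102 ask=-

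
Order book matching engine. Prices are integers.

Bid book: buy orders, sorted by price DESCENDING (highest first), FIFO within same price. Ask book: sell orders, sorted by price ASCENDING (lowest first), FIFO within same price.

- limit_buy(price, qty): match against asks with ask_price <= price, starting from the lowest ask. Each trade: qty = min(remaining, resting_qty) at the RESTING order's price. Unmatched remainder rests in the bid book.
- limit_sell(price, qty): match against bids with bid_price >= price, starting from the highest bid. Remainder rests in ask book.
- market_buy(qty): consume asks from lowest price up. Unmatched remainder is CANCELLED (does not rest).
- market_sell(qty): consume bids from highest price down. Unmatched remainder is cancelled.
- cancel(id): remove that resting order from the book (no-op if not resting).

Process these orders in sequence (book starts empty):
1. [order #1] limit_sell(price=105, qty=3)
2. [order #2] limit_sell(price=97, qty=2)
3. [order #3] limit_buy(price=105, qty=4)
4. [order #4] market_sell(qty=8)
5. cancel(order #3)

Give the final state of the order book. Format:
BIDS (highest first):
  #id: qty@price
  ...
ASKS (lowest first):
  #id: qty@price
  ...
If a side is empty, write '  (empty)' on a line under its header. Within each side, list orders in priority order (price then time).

After op 1 [order #1] limit_sell(price=105, qty=3): fills=none; bids=[-] asks=[#1:3@105]
After op 2 [order #2] limit_sell(price=97, qty=2): fills=none; bids=[-] asks=[#2:2@97 #1:3@105]
After op 3 [order #3] limit_buy(price=105, qty=4): fills=#3x#2:2@97 #3x#1:2@105; bids=[-] asks=[#1:1@105]
After op 4 [order #4] market_sell(qty=8): fills=none; bids=[-] asks=[#1:1@105]
After op 5 cancel(order #3): fills=none; bids=[-] asks=[#1:1@105]

Answer: BIDS (highest first):
  (empty)
ASKS (lowest first):
  #1: 1@105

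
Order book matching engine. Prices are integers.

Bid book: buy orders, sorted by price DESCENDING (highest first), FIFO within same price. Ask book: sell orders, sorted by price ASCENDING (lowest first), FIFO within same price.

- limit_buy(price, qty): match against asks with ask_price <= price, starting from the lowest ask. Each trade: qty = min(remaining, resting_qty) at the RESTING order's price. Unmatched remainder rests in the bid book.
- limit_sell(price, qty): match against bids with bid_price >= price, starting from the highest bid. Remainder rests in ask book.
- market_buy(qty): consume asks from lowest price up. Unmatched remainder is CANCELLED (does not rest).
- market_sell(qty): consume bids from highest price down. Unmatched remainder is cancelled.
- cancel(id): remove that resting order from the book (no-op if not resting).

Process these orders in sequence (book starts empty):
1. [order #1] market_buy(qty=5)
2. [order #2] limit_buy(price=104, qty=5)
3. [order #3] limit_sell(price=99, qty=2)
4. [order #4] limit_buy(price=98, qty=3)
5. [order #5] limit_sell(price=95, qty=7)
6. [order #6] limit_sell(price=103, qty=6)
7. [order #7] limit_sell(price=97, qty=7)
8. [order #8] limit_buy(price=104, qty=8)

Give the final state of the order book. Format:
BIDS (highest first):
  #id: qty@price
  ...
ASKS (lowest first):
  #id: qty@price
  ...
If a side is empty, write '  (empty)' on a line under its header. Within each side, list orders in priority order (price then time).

Answer: BIDS (highest first):
  (empty)
ASKS (lowest first):
  #6: 6@103

Derivation:
After op 1 [order #1] market_buy(qty=5): fills=none; bids=[-] asks=[-]
After op 2 [order #2] limit_buy(price=104, qty=5): fills=none; bids=[#2:5@104] asks=[-]
After op 3 [order #3] limit_sell(price=99, qty=2): fills=#2x#3:2@104; bids=[#2:3@104] asks=[-]
After op 4 [order #4] limit_buy(price=98, qty=3): fills=none; bids=[#2:3@104 #4:3@98] asks=[-]
After op 5 [order #5] limit_sell(price=95, qty=7): fills=#2x#5:3@104 #4x#5:3@98; bids=[-] asks=[#5:1@95]
After op 6 [order #6] limit_sell(price=103, qty=6): fills=none; bids=[-] asks=[#5:1@95 #6:6@103]
After op 7 [order #7] limit_sell(price=97, qty=7): fills=none; bids=[-] asks=[#5:1@95 #7:7@97 #6:6@103]
After op 8 [order #8] limit_buy(price=104, qty=8): fills=#8x#5:1@95 #8x#7:7@97; bids=[-] asks=[#6:6@103]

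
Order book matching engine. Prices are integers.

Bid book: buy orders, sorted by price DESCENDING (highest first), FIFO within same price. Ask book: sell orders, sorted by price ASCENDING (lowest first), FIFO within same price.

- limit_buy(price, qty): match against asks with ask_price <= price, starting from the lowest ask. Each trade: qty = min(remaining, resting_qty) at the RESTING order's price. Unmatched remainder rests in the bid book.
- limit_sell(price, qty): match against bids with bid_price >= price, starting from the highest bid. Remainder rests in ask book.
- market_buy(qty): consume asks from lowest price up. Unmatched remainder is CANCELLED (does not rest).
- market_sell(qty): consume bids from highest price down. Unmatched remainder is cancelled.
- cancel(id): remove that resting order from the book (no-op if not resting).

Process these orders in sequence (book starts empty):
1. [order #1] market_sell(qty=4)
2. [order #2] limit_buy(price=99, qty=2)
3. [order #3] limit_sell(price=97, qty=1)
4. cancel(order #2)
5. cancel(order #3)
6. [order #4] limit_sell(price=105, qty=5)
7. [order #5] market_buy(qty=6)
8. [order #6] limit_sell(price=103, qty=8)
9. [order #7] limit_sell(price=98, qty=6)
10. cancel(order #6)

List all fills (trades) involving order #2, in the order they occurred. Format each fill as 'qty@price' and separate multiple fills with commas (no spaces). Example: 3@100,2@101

Answer: 1@99

Derivation:
After op 1 [order #1] market_sell(qty=4): fills=none; bids=[-] asks=[-]
After op 2 [order #2] limit_buy(price=99, qty=2): fills=none; bids=[#2:2@99] asks=[-]
After op 3 [order #3] limit_sell(price=97, qty=1): fills=#2x#3:1@99; bids=[#2:1@99] asks=[-]
After op 4 cancel(order #2): fills=none; bids=[-] asks=[-]
After op 5 cancel(order #3): fills=none; bids=[-] asks=[-]
After op 6 [order #4] limit_sell(price=105, qty=5): fills=none; bids=[-] asks=[#4:5@105]
After op 7 [order #5] market_buy(qty=6): fills=#5x#4:5@105; bids=[-] asks=[-]
After op 8 [order #6] limit_sell(price=103, qty=8): fills=none; bids=[-] asks=[#6:8@103]
After op 9 [order #7] limit_sell(price=98, qty=6): fills=none; bids=[-] asks=[#7:6@98 #6:8@103]
After op 10 cancel(order #6): fills=none; bids=[-] asks=[#7:6@98]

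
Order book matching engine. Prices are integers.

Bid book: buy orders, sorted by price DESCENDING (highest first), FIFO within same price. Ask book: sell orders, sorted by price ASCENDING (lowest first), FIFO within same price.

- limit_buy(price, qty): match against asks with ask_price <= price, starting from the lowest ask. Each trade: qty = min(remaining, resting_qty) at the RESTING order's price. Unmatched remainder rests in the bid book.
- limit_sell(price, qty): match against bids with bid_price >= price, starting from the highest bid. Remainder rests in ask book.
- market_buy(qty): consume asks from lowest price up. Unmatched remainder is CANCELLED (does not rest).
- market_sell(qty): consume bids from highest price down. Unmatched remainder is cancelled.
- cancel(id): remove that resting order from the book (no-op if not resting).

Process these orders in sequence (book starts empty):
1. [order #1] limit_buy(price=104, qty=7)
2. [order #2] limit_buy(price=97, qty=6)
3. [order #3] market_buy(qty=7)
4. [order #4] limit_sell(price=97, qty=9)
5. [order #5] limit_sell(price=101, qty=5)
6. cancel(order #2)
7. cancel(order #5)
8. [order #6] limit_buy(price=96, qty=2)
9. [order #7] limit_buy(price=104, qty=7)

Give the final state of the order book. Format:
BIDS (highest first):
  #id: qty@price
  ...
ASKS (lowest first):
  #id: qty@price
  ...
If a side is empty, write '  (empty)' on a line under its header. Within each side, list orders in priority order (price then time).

Answer: BIDS (highest first):
  #7: 7@104
  #6: 2@96
ASKS (lowest first):
  (empty)

Derivation:
After op 1 [order #1] limit_buy(price=104, qty=7): fills=none; bids=[#1:7@104] asks=[-]
After op 2 [order #2] limit_buy(price=97, qty=6): fills=none; bids=[#1:7@104 #2:6@97] asks=[-]
After op 3 [order #3] market_buy(qty=7): fills=none; bids=[#1:7@104 #2:6@97] asks=[-]
After op 4 [order #4] limit_sell(price=97, qty=9): fills=#1x#4:7@104 #2x#4:2@97; bids=[#2:4@97] asks=[-]
After op 5 [order #5] limit_sell(price=101, qty=5): fills=none; bids=[#2:4@97] asks=[#5:5@101]
After op 6 cancel(order #2): fills=none; bids=[-] asks=[#5:5@101]
After op 7 cancel(order #5): fills=none; bids=[-] asks=[-]
After op 8 [order #6] limit_buy(price=96, qty=2): fills=none; bids=[#6:2@96] asks=[-]
After op 9 [order #7] limit_buy(price=104, qty=7): fills=none; bids=[#7:7@104 #6:2@96] asks=[-]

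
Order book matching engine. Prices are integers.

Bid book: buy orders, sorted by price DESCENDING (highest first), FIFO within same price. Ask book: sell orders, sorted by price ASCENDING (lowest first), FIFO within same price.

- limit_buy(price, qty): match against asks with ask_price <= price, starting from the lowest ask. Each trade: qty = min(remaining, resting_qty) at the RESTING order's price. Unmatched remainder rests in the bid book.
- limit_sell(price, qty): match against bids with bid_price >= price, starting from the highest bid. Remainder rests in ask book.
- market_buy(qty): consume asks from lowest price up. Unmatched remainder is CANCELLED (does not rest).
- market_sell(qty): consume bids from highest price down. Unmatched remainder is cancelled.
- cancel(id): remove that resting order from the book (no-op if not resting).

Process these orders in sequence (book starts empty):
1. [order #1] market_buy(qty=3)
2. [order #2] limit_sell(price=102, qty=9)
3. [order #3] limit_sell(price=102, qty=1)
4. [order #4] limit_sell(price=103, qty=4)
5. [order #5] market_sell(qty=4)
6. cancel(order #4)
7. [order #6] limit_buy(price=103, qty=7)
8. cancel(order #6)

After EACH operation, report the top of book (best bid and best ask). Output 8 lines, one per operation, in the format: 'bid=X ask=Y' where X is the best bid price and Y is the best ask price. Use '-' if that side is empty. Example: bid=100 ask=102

After op 1 [order #1] market_buy(qty=3): fills=none; bids=[-] asks=[-]
After op 2 [order #2] limit_sell(price=102, qty=9): fills=none; bids=[-] asks=[#2:9@102]
After op 3 [order #3] limit_sell(price=102, qty=1): fills=none; bids=[-] asks=[#2:9@102 #3:1@102]
After op 4 [order #4] limit_sell(price=103, qty=4): fills=none; bids=[-] asks=[#2:9@102 #3:1@102 #4:4@103]
After op 5 [order #5] market_sell(qty=4): fills=none; bids=[-] asks=[#2:9@102 #3:1@102 #4:4@103]
After op 6 cancel(order #4): fills=none; bids=[-] asks=[#2:9@102 #3:1@102]
After op 7 [order #6] limit_buy(price=103, qty=7): fills=#6x#2:7@102; bids=[-] asks=[#2:2@102 #3:1@102]
After op 8 cancel(order #6): fills=none; bids=[-] asks=[#2:2@102 #3:1@102]

Answer: bid=- ask=-
bid=- ask=102
bid=- ask=102
bid=- ask=102
bid=- ask=102
bid=- ask=102
bid=- ask=102
bid=- ask=102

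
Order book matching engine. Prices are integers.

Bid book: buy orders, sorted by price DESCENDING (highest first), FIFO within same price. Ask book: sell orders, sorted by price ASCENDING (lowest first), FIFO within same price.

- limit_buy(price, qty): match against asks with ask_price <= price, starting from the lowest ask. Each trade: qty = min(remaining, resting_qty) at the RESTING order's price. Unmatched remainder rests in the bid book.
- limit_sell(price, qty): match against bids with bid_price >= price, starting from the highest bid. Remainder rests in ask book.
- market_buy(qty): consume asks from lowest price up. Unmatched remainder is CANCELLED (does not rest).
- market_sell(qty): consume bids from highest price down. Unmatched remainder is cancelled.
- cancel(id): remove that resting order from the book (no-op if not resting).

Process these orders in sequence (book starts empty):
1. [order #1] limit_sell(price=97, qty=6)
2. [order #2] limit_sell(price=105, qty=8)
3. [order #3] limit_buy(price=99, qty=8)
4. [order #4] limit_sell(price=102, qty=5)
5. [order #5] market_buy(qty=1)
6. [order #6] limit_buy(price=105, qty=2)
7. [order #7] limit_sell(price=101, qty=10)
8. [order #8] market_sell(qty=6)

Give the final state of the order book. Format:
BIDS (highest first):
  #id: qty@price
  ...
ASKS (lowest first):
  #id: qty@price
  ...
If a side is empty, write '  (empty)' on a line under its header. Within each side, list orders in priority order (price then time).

Answer: BIDS (highest first):
  (empty)
ASKS (lowest first):
  #7: 10@101
  #4: 2@102
  #2: 8@105

Derivation:
After op 1 [order #1] limit_sell(price=97, qty=6): fills=none; bids=[-] asks=[#1:6@97]
After op 2 [order #2] limit_sell(price=105, qty=8): fills=none; bids=[-] asks=[#1:6@97 #2:8@105]
After op 3 [order #3] limit_buy(price=99, qty=8): fills=#3x#1:6@97; bids=[#3:2@99] asks=[#2:8@105]
After op 4 [order #4] limit_sell(price=102, qty=5): fills=none; bids=[#3:2@99] asks=[#4:5@102 #2:8@105]
After op 5 [order #5] market_buy(qty=1): fills=#5x#4:1@102; bids=[#3:2@99] asks=[#4:4@102 #2:8@105]
After op 6 [order #6] limit_buy(price=105, qty=2): fills=#6x#4:2@102; bids=[#3:2@99] asks=[#4:2@102 #2:8@105]
After op 7 [order #7] limit_sell(price=101, qty=10): fills=none; bids=[#3:2@99] asks=[#7:10@101 #4:2@102 #2:8@105]
After op 8 [order #8] market_sell(qty=6): fills=#3x#8:2@99; bids=[-] asks=[#7:10@101 #4:2@102 #2:8@105]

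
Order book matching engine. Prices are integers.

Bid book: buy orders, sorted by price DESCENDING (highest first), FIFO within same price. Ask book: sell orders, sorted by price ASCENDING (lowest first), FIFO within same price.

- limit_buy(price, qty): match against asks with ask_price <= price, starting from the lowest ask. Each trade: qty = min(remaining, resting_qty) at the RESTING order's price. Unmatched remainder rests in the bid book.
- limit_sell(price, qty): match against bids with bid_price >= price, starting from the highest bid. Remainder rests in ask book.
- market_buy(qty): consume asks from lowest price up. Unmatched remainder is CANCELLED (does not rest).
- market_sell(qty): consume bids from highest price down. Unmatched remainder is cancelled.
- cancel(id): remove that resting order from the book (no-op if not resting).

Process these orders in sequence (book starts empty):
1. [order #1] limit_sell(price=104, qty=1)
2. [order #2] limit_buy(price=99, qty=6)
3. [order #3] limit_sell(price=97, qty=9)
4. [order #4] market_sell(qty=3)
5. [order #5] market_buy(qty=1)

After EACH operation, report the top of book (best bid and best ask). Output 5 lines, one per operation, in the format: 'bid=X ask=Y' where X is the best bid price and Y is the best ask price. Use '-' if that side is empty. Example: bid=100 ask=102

Answer: bid=- ask=104
bid=99 ask=104
bid=- ask=97
bid=- ask=97
bid=- ask=97

Derivation:
After op 1 [order #1] limit_sell(price=104, qty=1): fills=none; bids=[-] asks=[#1:1@104]
After op 2 [order #2] limit_buy(price=99, qty=6): fills=none; bids=[#2:6@99] asks=[#1:1@104]
After op 3 [order #3] limit_sell(price=97, qty=9): fills=#2x#3:6@99; bids=[-] asks=[#3:3@97 #1:1@104]
After op 4 [order #4] market_sell(qty=3): fills=none; bids=[-] asks=[#3:3@97 #1:1@104]
After op 5 [order #5] market_buy(qty=1): fills=#5x#3:1@97; bids=[-] asks=[#3:2@97 #1:1@104]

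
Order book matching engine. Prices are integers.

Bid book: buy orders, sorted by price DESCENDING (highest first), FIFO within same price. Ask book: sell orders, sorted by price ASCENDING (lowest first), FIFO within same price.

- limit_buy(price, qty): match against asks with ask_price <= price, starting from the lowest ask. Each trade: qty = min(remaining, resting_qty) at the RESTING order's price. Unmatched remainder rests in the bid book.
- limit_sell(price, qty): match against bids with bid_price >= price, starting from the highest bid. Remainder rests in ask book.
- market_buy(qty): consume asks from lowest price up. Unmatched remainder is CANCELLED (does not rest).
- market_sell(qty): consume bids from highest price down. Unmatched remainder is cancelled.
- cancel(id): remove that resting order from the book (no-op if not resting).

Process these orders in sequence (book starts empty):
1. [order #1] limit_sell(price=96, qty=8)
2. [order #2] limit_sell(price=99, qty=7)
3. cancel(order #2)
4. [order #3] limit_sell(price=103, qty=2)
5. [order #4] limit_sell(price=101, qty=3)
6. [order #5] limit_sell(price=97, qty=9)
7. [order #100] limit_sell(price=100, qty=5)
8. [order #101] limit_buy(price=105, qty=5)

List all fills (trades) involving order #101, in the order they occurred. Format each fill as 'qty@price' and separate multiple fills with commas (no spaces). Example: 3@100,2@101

After op 1 [order #1] limit_sell(price=96, qty=8): fills=none; bids=[-] asks=[#1:8@96]
After op 2 [order #2] limit_sell(price=99, qty=7): fills=none; bids=[-] asks=[#1:8@96 #2:7@99]
After op 3 cancel(order #2): fills=none; bids=[-] asks=[#1:8@96]
After op 4 [order #3] limit_sell(price=103, qty=2): fills=none; bids=[-] asks=[#1:8@96 #3:2@103]
After op 5 [order #4] limit_sell(price=101, qty=3): fills=none; bids=[-] asks=[#1:8@96 #4:3@101 #3:2@103]
After op 6 [order #5] limit_sell(price=97, qty=9): fills=none; bids=[-] asks=[#1:8@96 #5:9@97 #4:3@101 #3:2@103]
After op 7 [order #100] limit_sell(price=100, qty=5): fills=none; bids=[-] asks=[#1:8@96 #5:9@97 #100:5@100 #4:3@101 #3:2@103]
After op 8 [order #101] limit_buy(price=105, qty=5): fills=#101x#1:5@96; bids=[-] asks=[#1:3@96 #5:9@97 #100:5@100 #4:3@101 #3:2@103]

Answer: 5@96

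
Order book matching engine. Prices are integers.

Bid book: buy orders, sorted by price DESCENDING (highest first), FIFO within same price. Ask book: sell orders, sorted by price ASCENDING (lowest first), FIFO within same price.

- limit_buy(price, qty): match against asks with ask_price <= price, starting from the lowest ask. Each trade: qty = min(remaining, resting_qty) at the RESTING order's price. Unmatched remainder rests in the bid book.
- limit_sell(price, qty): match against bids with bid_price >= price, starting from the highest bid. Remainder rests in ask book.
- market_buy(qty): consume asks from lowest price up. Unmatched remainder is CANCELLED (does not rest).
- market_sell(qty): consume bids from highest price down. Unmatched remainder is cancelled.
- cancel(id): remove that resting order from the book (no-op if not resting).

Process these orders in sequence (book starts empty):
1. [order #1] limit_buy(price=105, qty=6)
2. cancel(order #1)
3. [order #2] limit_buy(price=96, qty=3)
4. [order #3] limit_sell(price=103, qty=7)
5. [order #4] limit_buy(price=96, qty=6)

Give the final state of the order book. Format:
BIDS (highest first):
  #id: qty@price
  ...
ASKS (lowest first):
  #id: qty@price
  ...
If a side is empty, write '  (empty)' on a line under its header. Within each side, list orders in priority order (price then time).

After op 1 [order #1] limit_buy(price=105, qty=6): fills=none; bids=[#1:6@105] asks=[-]
After op 2 cancel(order #1): fills=none; bids=[-] asks=[-]
After op 3 [order #2] limit_buy(price=96, qty=3): fills=none; bids=[#2:3@96] asks=[-]
After op 4 [order #3] limit_sell(price=103, qty=7): fills=none; bids=[#2:3@96] asks=[#3:7@103]
After op 5 [order #4] limit_buy(price=96, qty=6): fills=none; bids=[#2:3@96 #4:6@96] asks=[#3:7@103]

Answer: BIDS (highest first):
  #2: 3@96
  #4: 6@96
ASKS (lowest first):
  #3: 7@103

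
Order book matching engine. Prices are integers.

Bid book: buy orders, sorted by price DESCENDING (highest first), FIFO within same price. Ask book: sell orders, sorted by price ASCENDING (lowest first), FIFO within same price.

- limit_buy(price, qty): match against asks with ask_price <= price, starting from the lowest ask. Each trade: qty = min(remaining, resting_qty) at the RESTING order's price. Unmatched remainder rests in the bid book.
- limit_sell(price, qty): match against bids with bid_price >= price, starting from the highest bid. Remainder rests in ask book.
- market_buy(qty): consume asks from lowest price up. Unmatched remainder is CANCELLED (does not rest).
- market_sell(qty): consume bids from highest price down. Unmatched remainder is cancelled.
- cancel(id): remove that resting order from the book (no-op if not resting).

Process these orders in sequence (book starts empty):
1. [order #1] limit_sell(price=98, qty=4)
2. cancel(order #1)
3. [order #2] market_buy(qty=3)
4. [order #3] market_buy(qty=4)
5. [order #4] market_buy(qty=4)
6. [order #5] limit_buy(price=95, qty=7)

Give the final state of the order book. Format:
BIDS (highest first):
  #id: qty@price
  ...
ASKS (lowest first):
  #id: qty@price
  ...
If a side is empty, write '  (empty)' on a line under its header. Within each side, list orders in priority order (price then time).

After op 1 [order #1] limit_sell(price=98, qty=4): fills=none; bids=[-] asks=[#1:4@98]
After op 2 cancel(order #1): fills=none; bids=[-] asks=[-]
After op 3 [order #2] market_buy(qty=3): fills=none; bids=[-] asks=[-]
After op 4 [order #3] market_buy(qty=4): fills=none; bids=[-] asks=[-]
After op 5 [order #4] market_buy(qty=4): fills=none; bids=[-] asks=[-]
After op 6 [order #5] limit_buy(price=95, qty=7): fills=none; bids=[#5:7@95] asks=[-]

Answer: BIDS (highest first):
  #5: 7@95
ASKS (lowest first):
  (empty)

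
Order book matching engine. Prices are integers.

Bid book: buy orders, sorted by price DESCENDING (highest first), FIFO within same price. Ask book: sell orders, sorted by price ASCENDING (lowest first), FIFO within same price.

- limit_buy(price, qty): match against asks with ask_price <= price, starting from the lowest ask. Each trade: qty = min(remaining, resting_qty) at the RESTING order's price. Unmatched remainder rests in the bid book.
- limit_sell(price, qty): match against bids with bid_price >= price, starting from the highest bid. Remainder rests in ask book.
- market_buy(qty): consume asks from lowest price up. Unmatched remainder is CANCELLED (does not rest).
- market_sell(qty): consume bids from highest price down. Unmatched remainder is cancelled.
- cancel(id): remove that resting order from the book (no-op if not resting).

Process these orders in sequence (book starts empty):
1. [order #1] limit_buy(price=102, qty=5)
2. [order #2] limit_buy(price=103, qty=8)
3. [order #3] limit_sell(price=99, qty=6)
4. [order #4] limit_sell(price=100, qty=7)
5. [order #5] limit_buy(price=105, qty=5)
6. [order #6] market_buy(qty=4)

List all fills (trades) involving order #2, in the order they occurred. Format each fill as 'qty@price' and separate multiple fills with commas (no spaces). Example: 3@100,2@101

Answer: 6@103,2@103

Derivation:
After op 1 [order #1] limit_buy(price=102, qty=5): fills=none; bids=[#1:5@102] asks=[-]
After op 2 [order #2] limit_buy(price=103, qty=8): fills=none; bids=[#2:8@103 #1:5@102] asks=[-]
After op 3 [order #3] limit_sell(price=99, qty=6): fills=#2x#3:6@103; bids=[#2:2@103 #1:5@102] asks=[-]
After op 4 [order #4] limit_sell(price=100, qty=7): fills=#2x#4:2@103 #1x#4:5@102; bids=[-] asks=[-]
After op 5 [order #5] limit_buy(price=105, qty=5): fills=none; bids=[#5:5@105] asks=[-]
After op 6 [order #6] market_buy(qty=4): fills=none; bids=[#5:5@105] asks=[-]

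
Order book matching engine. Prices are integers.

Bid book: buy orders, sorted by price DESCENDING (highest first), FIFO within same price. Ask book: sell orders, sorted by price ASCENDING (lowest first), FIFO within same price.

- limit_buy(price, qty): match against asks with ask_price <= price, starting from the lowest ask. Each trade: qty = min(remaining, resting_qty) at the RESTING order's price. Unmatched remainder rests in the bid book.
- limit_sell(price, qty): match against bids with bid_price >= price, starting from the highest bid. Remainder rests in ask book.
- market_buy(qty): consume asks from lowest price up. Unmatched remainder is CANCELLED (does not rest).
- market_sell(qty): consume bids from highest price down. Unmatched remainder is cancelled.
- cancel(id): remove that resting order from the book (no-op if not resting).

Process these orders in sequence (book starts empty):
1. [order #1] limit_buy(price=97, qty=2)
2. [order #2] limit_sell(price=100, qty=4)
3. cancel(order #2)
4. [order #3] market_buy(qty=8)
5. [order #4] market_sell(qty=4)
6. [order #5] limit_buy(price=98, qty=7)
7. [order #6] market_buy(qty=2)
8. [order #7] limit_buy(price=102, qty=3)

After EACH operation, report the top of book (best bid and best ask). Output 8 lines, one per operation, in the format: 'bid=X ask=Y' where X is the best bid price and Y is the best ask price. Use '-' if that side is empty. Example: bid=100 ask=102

Answer: bid=97 ask=-
bid=97 ask=100
bid=97 ask=-
bid=97 ask=-
bid=- ask=-
bid=98 ask=-
bid=98 ask=-
bid=102 ask=-

Derivation:
After op 1 [order #1] limit_buy(price=97, qty=2): fills=none; bids=[#1:2@97] asks=[-]
After op 2 [order #2] limit_sell(price=100, qty=4): fills=none; bids=[#1:2@97] asks=[#2:4@100]
After op 3 cancel(order #2): fills=none; bids=[#1:2@97] asks=[-]
After op 4 [order #3] market_buy(qty=8): fills=none; bids=[#1:2@97] asks=[-]
After op 5 [order #4] market_sell(qty=4): fills=#1x#4:2@97; bids=[-] asks=[-]
After op 6 [order #5] limit_buy(price=98, qty=7): fills=none; bids=[#5:7@98] asks=[-]
After op 7 [order #6] market_buy(qty=2): fills=none; bids=[#5:7@98] asks=[-]
After op 8 [order #7] limit_buy(price=102, qty=3): fills=none; bids=[#7:3@102 #5:7@98] asks=[-]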